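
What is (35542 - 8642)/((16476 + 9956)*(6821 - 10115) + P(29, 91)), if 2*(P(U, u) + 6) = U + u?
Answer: -13450/43533477 ≈ -0.00030896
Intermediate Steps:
P(U, u) = -6 + U/2 + u/2 (P(U, u) = -6 + (U + u)/2 = -6 + (U/2 + u/2) = -6 + U/2 + u/2)
(35542 - 8642)/((16476 + 9956)*(6821 - 10115) + P(29, 91)) = (35542 - 8642)/((16476 + 9956)*(6821 - 10115) + (-6 + (½)*29 + (½)*91)) = 26900/(26432*(-3294) + (-6 + 29/2 + 91/2)) = 26900/(-87067008 + 54) = 26900/(-87066954) = 26900*(-1/87066954) = -13450/43533477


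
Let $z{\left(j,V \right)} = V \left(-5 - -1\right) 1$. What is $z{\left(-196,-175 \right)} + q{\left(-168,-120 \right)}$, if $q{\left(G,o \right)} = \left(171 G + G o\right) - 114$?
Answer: $-7982$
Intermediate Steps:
$q{\left(G,o \right)} = -114 + 171 G + G o$
$z{\left(j,V \right)} = - 4 V$ ($z{\left(j,V \right)} = V \left(-5 + 1\right) 1 = V \left(-4\right) 1 = - 4 V 1 = - 4 V$)
$z{\left(-196,-175 \right)} + q{\left(-168,-120 \right)} = \left(-4\right) \left(-175\right) - 8682 = 700 - 8682 = -7982$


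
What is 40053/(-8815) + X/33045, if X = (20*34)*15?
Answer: -82242559/19419445 ≈ -4.2351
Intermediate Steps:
X = 10200 (X = 680*15 = 10200)
40053/(-8815) + X/33045 = 40053/(-8815) + 10200/33045 = 40053*(-1/8815) + 10200*(1/33045) = -40053/8815 + 680/2203 = -82242559/19419445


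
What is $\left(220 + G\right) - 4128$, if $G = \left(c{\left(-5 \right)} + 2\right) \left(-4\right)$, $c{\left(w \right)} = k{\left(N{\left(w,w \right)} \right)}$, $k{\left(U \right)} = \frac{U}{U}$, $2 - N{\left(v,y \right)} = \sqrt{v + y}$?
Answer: $-3920$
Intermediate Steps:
$N{\left(v,y \right)} = 2 - \sqrt{v + y}$
$k{\left(U \right)} = 1$
$c{\left(w \right)} = 1$
$G = -12$ ($G = \left(1 + 2\right) \left(-4\right) = 3 \left(-4\right) = -12$)
$\left(220 + G\right) - 4128 = \left(220 - 12\right) - 4128 = 208 - 4128 = -3920$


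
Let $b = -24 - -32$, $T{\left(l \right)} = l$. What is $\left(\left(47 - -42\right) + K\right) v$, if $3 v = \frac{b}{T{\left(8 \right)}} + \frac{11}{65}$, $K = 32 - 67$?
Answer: $\frac{1368}{65} \approx 21.046$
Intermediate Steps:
$K = -35$
$b = 8$ ($b = -24 + 32 = 8$)
$v = \frac{76}{195}$ ($v = \frac{\frac{8}{8} + \frac{11}{65}}{3} = \frac{8 \cdot \frac{1}{8} + 11 \cdot \frac{1}{65}}{3} = \frac{1 + \frac{11}{65}}{3} = \frac{1}{3} \cdot \frac{76}{65} = \frac{76}{195} \approx 0.38974$)
$\left(\left(47 - -42\right) + K\right) v = \left(\left(47 - -42\right) - 35\right) \frac{76}{195} = \left(\left(47 + 42\right) - 35\right) \frac{76}{195} = \left(89 - 35\right) \frac{76}{195} = 54 \cdot \frac{76}{195} = \frac{1368}{65}$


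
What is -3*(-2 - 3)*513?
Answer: 7695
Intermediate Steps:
-3*(-2 - 3)*513 = -3*(-5)*513 = 15*513 = 7695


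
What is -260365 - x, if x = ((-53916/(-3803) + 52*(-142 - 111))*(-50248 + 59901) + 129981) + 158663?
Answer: 480353150629/3803 ≈ 1.2631e+8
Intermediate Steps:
x = -481343318724/3803 (x = ((-53916*(-1/3803) + 52*(-253))*9653 + 129981) + 158663 = ((53916/3803 - 13156)*9653 + 129981) + 158663 = (-49978352/3803*9653 + 129981) + 158663 = (-482441031856/3803 + 129981) + 158663 = -481946714113/3803 + 158663 = -481343318724/3803 ≈ -1.2657e+8)
-260365 - x = -260365 - 1*(-481343318724/3803) = -260365 + 481343318724/3803 = 480353150629/3803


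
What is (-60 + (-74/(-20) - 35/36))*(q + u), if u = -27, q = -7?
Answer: 175253/90 ≈ 1947.3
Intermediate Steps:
(-60 + (-74/(-20) - 35/36))*(q + u) = (-60 + (-74/(-20) - 35/36))*(-7 - 27) = (-60 + (-74*(-1/20) - 35*1/36))*(-34) = (-60 + (37/10 - 35/36))*(-34) = (-60 + 491/180)*(-34) = -10309/180*(-34) = 175253/90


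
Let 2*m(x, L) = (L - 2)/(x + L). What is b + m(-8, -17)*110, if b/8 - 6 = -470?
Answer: -18351/5 ≈ -3670.2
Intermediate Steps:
b = -3712 (b = 48 + 8*(-470) = 48 - 3760 = -3712)
m(x, L) = (-2 + L)/(2*(L + x)) (m(x, L) = ((L - 2)/(x + L))/2 = ((-2 + L)/(L + x))/2 = (-2 + L)/(2*(L + x)))
b + m(-8, -17)*110 = -3712 + ((-1 + (½)*(-17))/(-17 - 8))*110 = -3712 + ((-1 - 17/2)/(-25))*110 = -3712 - 1/25*(-19/2)*110 = -3712 + (19/50)*110 = -3712 + 209/5 = -18351/5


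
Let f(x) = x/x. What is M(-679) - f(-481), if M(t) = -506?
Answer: -507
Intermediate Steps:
f(x) = 1
M(-679) - f(-481) = -506 - 1*1 = -506 - 1 = -507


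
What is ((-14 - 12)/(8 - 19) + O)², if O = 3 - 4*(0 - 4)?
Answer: 55225/121 ≈ 456.40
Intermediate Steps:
O = 19 (O = 3 - 4*(-4) = 3 - 1*(-16) = 3 + 16 = 19)
((-14 - 12)/(8 - 19) + O)² = ((-14 - 12)/(8 - 19) + 19)² = (-26/(-11) + 19)² = (-26*(-1/11) + 19)² = (26/11 + 19)² = (235/11)² = 55225/121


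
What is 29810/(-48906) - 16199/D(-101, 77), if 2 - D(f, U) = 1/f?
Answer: -3637323142/451269 ≈ -8060.2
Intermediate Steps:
D(f, U) = 2 - 1/f
29810/(-48906) - 16199/D(-101, 77) = 29810/(-48906) - 16199/(2 - 1/(-101)) = 29810*(-1/48906) - 16199/(2 - 1*(-1/101)) = -1355/2223 - 16199/(2 + 1/101) = -1355/2223 - 16199/203/101 = -1355/2223 - 16199*101/203 = -1355/2223 - 1636099/203 = -3637323142/451269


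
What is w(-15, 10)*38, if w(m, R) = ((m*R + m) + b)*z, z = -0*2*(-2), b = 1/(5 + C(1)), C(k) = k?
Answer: 0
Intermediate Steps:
b = ⅙ (b = 1/(5 + 1) = 1/6 = ⅙ ≈ 0.16667)
z = 0 (z = -0*(-2) = -1*0 = 0)
w(m, R) = 0 (w(m, R) = ((m*R + m) + ⅙)*0 = ((R*m + m) + ⅙)*0 = ((m + R*m) + ⅙)*0 = (⅙ + m + R*m)*0 = 0)
w(-15, 10)*38 = 0*38 = 0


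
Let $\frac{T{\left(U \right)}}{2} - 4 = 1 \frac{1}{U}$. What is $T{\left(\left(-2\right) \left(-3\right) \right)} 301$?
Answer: $\frac{7525}{3} \approx 2508.3$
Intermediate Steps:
$T{\left(U \right)} = 8 + \frac{2}{U}$ ($T{\left(U \right)} = 8 + 2 \cdot 1 \frac{1}{U} = 8 + \frac{2}{U}$)
$T{\left(\left(-2\right) \left(-3\right) \right)} 301 = \left(8 + \frac{2}{\left(-2\right) \left(-3\right)}\right) 301 = \left(8 + \frac{2}{6}\right) 301 = \left(8 + 2 \cdot \frac{1}{6}\right) 301 = \left(8 + \frac{1}{3}\right) 301 = \frac{25}{3} \cdot 301 = \frac{7525}{3}$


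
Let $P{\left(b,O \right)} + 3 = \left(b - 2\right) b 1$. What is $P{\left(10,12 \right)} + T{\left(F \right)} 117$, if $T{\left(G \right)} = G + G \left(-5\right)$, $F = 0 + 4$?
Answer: $-1795$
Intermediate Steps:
$P{\left(b,O \right)} = -3 + b \left(-2 + b\right)$ ($P{\left(b,O \right)} = -3 + \left(b - 2\right) b 1 = -3 + \left(-2 + b\right) b = -3 + b \left(-2 + b\right)$)
$F = 4$
$T{\left(G \right)} = - 4 G$ ($T{\left(G \right)} = G - 5 G = - 4 G$)
$P{\left(10,12 \right)} + T{\left(F \right)} 117 = \left(-3 + 10^{2} - 20\right) + \left(-4\right) 4 \cdot 117 = \left(-3 + 100 - 20\right) - 1872 = 77 - 1872 = -1795$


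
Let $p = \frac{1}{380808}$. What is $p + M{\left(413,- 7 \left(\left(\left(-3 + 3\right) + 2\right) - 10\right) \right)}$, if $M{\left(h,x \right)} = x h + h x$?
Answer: $\frac{17614654849}{380808} \approx 46256.0$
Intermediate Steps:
$M{\left(h,x \right)} = 2 h x$ ($M{\left(h,x \right)} = h x + h x = 2 h x$)
$p = \frac{1}{380808} \approx 2.626 \cdot 10^{-6}$
$p + M{\left(413,- 7 \left(\left(\left(-3 + 3\right) + 2\right) - 10\right) \right)} = \frac{1}{380808} + 2 \cdot 413 \left(- 7 \left(\left(\left(-3 + 3\right) + 2\right) - 10\right)\right) = \frac{1}{380808} + 2 \cdot 413 \left(- 7 \left(\left(0 + 2\right) - 10\right)\right) = \frac{1}{380808} + 2 \cdot 413 \left(- 7 \left(2 - 10\right)\right) = \frac{1}{380808} + 2 \cdot 413 \left(\left(-7\right) \left(-8\right)\right) = \frac{1}{380808} + 2 \cdot 413 \cdot 56 = \frac{1}{380808} + 46256 = \frac{17614654849}{380808}$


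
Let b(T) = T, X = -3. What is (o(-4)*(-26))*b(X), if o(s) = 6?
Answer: 468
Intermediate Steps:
(o(-4)*(-26))*b(X) = (6*(-26))*(-3) = -156*(-3) = 468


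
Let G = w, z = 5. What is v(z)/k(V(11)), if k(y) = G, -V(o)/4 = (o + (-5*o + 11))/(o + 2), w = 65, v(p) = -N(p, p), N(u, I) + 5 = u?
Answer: 0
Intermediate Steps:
N(u, I) = -5 + u
v(p) = 5 - p (v(p) = -(-5 + p) = 5 - p)
G = 65
V(o) = -4*(11 - 4*o)/(2 + o) (V(o) = -4*(o + (-5*o + 11))/(o + 2) = -4*(o + (11 - 5*o))/(2 + o) = -4*(11 - 4*o)/(2 + o))
k(y) = 65
v(z)/k(V(11)) = (5 - 1*5)/65 = (5 - 5)*(1/65) = 0*(1/65) = 0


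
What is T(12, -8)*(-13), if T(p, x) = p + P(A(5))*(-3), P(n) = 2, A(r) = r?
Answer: -78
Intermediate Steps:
T(p, x) = -6 + p (T(p, x) = p + 2*(-3) = p - 6 = -6 + p)
T(12, -8)*(-13) = (-6 + 12)*(-13) = 6*(-13) = -78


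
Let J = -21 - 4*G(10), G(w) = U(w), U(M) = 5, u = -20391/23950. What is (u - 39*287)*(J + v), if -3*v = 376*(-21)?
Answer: -694628291931/23950 ≈ -2.9003e+7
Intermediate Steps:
u = -20391/23950 (u = -20391*1/23950 = -20391/23950 ≈ -0.85140)
v = 2632 (v = -376*(-21)/3 = -⅓*(-7896) = 2632)
G(w) = 5
J = -41 (J = -21 - 4*5 = -21 - 20 = -41)
(u - 39*287)*(J + v) = (-20391/23950 - 39*287)*(-41 + 2632) = (-20391/23950 - 11193)*2591 = -268092741/23950*2591 = -694628291931/23950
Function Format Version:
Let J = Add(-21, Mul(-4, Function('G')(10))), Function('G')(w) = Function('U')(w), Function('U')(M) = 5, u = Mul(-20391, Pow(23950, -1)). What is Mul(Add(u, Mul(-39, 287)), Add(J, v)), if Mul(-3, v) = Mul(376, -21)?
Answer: Rational(-694628291931, 23950) ≈ -2.9003e+7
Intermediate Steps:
u = Rational(-20391, 23950) (u = Mul(-20391, Rational(1, 23950)) = Rational(-20391, 23950) ≈ -0.85140)
v = 2632 (v = Mul(Rational(-1, 3), Mul(376, -21)) = Mul(Rational(-1, 3), -7896) = 2632)
Function('G')(w) = 5
J = -41 (J = Add(-21, Mul(-4, 5)) = Add(-21, -20) = -41)
Mul(Add(u, Mul(-39, 287)), Add(J, v)) = Mul(Add(Rational(-20391, 23950), Mul(-39, 287)), Add(-41, 2632)) = Mul(Add(Rational(-20391, 23950), -11193), 2591) = Mul(Rational(-268092741, 23950), 2591) = Rational(-694628291931, 23950)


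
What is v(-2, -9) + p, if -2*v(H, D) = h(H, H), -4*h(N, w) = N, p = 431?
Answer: 1723/4 ≈ 430.75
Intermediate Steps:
h(N, w) = -N/4
v(H, D) = H/8 (v(H, D) = -(-1)*H/8 = H/8)
v(-2, -9) + p = (1/8)*(-2) + 431 = -1/4 + 431 = 1723/4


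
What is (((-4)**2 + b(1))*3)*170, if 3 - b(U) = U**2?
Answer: 9180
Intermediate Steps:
b(U) = 3 - U**2
(((-4)**2 + b(1))*3)*170 = (((-4)**2 + (3 - 1*1**2))*3)*170 = ((16 + (3 - 1*1))*3)*170 = ((16 + (3 - 1))*3)*170 = ((16 + 2)*3)*170 = (18*3)*170 = 54*170 = 9180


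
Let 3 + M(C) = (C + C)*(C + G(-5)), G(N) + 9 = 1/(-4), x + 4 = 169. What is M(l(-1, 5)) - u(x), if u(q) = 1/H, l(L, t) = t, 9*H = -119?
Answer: -10811/238 ≈ -45.424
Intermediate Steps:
H = -119/9 (H = (1/9)*(-119) = -119/9 ≈ -13.222)
x = 165 (x = -4 + 169 = 165)
G(N) = -37/4 (G(N) = -9 + 1/(-4) = -9 - 1/4 = -37/4)
u(q) = -9/119 (u(q) = 1/(-119/9) = -9/119)
M(C) = -3 + 2*C*(-37/4 + C) (M(C) = -3 + (C + C)*(C - 37/4) = -3 + (2*C)*(-37/4 + C) = -3 + 2*C*(-37/4 + C))
M(l(-1, 5)) - u(x) = (-3 + 2*5**2 - 37/2*5) - 1*(-9/119) = (-3 + 2*25 - 185/2) + 9/119 = (-3 + 50 - 185/2) + 9/119 = -91/2 + 9/119 = -10811/238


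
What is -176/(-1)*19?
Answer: 3344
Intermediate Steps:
-176/(-1)*19 = -176*(-1)*19 = -8*(-22)*19 = 176*19 = 3344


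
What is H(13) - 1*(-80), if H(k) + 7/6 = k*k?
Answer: 1487/6 ≈ 247.83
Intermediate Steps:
H(k) = -7/6 + k**2 (H(k) = -7/6 + k*k = -7/6 + k**2)
H(13) - 1*(-80) = (-7/6 + 13**2) - 1*(-80) = (-7/6 + 169) + 80 = 1007/6 + 80 = 1487/6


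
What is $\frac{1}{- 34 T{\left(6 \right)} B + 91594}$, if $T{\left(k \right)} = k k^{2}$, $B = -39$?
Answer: $\frac{1}{378010} \approx 2.6454 \cdot 10^{-6}$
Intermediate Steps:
$T{\left(k \right)} = k^{3}$
$\frac{1}{- 34 T{\left(6 \right)} B + 91594} = \frac{1}{- 34 \cdot 6^{3} \left(-39\right) + 91594} = \frac{1}{\left(-34\right) 216 \left(-39\right) + 91594} = \frac{1}{\left(-7344\right) \left(-39\right) + 91594} = \frac{1}{286416 + 91594} = \frac{1}{378010}$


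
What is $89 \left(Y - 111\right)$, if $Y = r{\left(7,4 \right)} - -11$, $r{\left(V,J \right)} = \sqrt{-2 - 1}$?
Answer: $-8900 + 89 i \sqrt{3} \approx -8900.0 + 154.15 i$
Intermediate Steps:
$r{\left(V,J \right)} = i \sqrt{3}$ ($r{\left(V,J \right)} = \sqrt{-3} = i \sqrt{3}$)
$Y = 11 + i \sqrt{3}$ ($Y = i \sqrt{3} - -11 = i \sqrt{3} + 11 = 11 + i \sqrt{3} \approx 11.0 + 1.732 i$)
$89 \left(Y - 111\right) = 89 \left(\left(11 + i \sqrt{3}\right) - 111\right) = 89 \left(-100 + i \sqrt{3}\right) = -8900 + 89 i \sqrt{3}$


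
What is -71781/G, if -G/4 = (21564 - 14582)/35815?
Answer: 2570836515/27928 ≈ 92052.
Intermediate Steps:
G = -27928/35815 (G = -4*(21564 - 14582)/35815 = -27928/35815 ≈ -0.77979)
-71781/G = -71781/(-27928/35815) = -71781*(-35815/27928) = 2570836515/27928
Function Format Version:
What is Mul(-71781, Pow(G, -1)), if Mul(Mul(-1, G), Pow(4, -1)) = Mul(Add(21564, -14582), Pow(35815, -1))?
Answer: Rational(2570836515, 27928) ≈ 92052.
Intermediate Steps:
G = Rational(-27928, 35815) (G = Mul(-4, Mul(Add(21564, -14582), Pow(35815, -1))) = Mul(-4, Mul(6982, Rational(1, 35815))) = Mul(-4, Rational(6982, 35815)) = Rational(-27928, 35815) ≈ -0.77979)
Mul(-71781, Pow(G, -1)) = Mul(-71781, Pow(Rational(-27928, 35815), -1)) = Mul(-71781, Rational(-35815, 27928)) = Rational(2570836515, 27928)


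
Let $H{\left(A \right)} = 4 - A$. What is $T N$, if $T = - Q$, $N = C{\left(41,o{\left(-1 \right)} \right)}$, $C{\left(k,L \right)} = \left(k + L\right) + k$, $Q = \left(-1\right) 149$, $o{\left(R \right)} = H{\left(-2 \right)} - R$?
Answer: $13261$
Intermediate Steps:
$o{\left(R \right)} = 6 - R$ ($o{\left(R \right)} = \left(4 - -2\right) - R = \left(4 + 2\right) - R = 6 - R$)
$Q = -149$
$C{\left(k,L \right)} = L + 2 k$ ($C{\left(k,L \right)} = \left(L + k\right) + k = L + 2 k$)
$N = 89$ ($N = \left(6 - -1\right) + 2 \cdot 41 = \left(6 + 1\right) + 82 = 7 + 82 = 89$)
$T = 149$ ($T = \left(-1\right) \left(-149\right) = 149$)
$T N = 149 \cdot 89 = 13261$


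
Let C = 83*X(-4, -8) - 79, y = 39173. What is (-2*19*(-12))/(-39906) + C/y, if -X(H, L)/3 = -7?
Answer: 8090116/260539623 ≈ 0.031051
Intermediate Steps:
X(H, L) = 21 (X(H, L) = -3*(-7) = 21)
C = 1664 (C = 83*21 - 79 = 1743 - 79 = 1664)
(-2*19*(-12))/(-39906) + C/y = (-2*19*(-12))/(-39906) + 1664/39173 = -38*(-12)*(-1/39906) + 1664*(1/39173) = 456*(-1/39906) + 1664/39173 = -76/6651 + 1664/39173 = 8090116/260539623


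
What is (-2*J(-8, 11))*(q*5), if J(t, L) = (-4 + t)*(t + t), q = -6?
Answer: 11520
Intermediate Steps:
J(t, L) = 2*t*(-4 + t) (J(t, L) = (-4 + t)*(2*t) = 2*t*(-4 + t))
(-2*J(-8, 11))*(q*5) = (-4*(-8)*(-4 - 8))*(-6*5) = -4*(-8)*(-12)*(-30) = -2*192*(-30) = -384*(-30) = 11520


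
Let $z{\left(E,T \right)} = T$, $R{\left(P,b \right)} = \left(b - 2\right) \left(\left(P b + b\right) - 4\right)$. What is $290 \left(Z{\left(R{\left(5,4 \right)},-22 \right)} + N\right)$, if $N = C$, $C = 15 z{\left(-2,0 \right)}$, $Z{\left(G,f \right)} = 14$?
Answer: $4060$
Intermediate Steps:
$R{\left(P,b \right)} = \left(-2 + b\right) \left(-4 + b + P b\right)$ ($R{\left(P,b \right)} = \left(-2 + b\right) \left(\left(b + P b\right) - 4\right) = \left(-2 + b\right) \left(-4 + b + P b\right)$)
$C = 0$ ($C = 15 \cdot 0 = 0$)
$N = 0$
$290 \left(Z{\left(R{\left(5,4 \right)},-22 \right)} + N\right) = 290 \left(14 + 0\right) = 290 \cdot 14 = 4060$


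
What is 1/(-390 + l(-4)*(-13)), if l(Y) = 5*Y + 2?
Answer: -1/156 ≈ -0.0064103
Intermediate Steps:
l(Y) = 2 + 5*Y
1/(-390 + l(-4)*(-13)) = 1/(-390 + (2 + 5*(-4))*(-13)) = 1/(-390 + (2 - 20)*(-13)) = 1/(-390 - 18*(-13)) = 1/(-390 + 234) = 1/(-156) = -1/156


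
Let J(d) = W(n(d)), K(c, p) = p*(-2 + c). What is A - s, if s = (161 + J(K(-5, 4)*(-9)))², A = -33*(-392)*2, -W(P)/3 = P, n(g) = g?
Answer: -328153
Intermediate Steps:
W(P) = -3*P
A = 25872 (A = 12936*2 = 25872)
J(d) = -3*d
s = 354025 (s = (161 - 3*4*(-2 - 5)*(-9))² = (161 - 3*4*(-7)*(-9))² = (161 - (-84)*(-9))² = (161 - 3*252)² = (161 - 756)² = (-595)² = 354025)
A - s = 25872 - 1*354025 = 25872 - 354025 = -328153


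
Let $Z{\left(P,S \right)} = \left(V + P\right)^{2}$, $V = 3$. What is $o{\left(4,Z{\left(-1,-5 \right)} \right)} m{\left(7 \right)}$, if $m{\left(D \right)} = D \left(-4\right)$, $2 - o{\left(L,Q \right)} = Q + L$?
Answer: $168$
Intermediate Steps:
$Z{\left(P,S \right)} = \left(3 + P\right)^{2}$
$o{\left(L,Q \right)} = 2 - L - Q$ ($o{\left(L,Q \right)} = 2 - \left(Q + L\right) = 2 - \left(L + Q\right) = 2 - L - Q$)
$m{\left(D \right)} = - 4 D$
$o{\left(4,Z{\left(-1,-5 \right)} \right)} m{\left(7 \right)} = \left(2 - 4 - \left(3 - 1\right)^{2}\right) \left(\left(-4\right) 7\right) = \left(2 - 4 - 2^{2}\right) \left(-28\right) = \left(2 - 4 - 4\right) \left(-28\right) = \left(-6\right) \left(-28\right) = 168$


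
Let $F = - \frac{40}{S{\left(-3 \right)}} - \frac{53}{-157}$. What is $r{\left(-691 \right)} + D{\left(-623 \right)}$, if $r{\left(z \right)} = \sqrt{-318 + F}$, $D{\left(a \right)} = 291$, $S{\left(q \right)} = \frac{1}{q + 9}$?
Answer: $291 + \frac{i \sqrt{13745821}}{157} \approx 291.0 + 23.615 i$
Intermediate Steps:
$S{\left(q \right)} = \frac{1}{9 + q}$
$F = - \frac{37627}{157}$ ($F = - \frac{40}{\frac{1}{9 - 3}} - \frac{53}{-157} = - \frac{40}{\frac{1}{6}} - - \frac{53}{157} = - 40 \frac{1}{\frac{1}{6}} + \frac{53}{157} = \left(-40\right) 6 + \frac{53}{157} = -240 + \frac{53}{157} = - \frac{37627}{157} \approx -239.66$)
$r{\left(z \right)} = \frac{i \sqrt{13745821}}{157}$ ($r{\left(z \right)} = \sqrt{-318 - \frac{37627}{157}} = \sqrt{- \frac{87553}{157}} = \frac{i \sqrt{13745821}}{157}$)
$r{\left(-691 \right)} + D{\left(-623 \right)} = \frac{i \sqrt{13745821}}{157} + 291 = 291 + \frac{i \sqrt{13745821}}{157}$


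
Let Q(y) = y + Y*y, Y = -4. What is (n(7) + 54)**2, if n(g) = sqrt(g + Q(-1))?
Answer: (54 + sqrt(10))**2 ≈ 3267.5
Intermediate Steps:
Q(y) = -3*y (Q(y) = y - 4*y = -3*y)
n(g) = sqrt(3 + g) (n(g) = sqrt(g - 3*(-1)) = sqrt(g + 3) = sqrt(3 + g))
(n(7) + 54)**2 = (sqrt(3 + 7) + 54)**2 = (sqrt(10) + 54)**2 = (54 + sqrt(10))**2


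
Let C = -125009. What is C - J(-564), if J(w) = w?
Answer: -124445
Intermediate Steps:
C - J(-564) = -125009 - 1*(-564) = -125009 + 564 = -124445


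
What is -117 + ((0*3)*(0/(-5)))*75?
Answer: -117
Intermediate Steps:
-117 + ((0*3)*(0/(-5)))*75 = -117 + (0*(0*(-1/5)))*75 = -117 + (0*0)*75 = -117 + 0*75 = -117 + 0 = -117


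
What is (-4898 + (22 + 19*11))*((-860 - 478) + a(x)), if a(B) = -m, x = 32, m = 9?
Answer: 6286449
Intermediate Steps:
a(B) = -9 (a(B) = -1*9 = -9)
(-4898 + (22 + 19*11))*((-860 - 478) + a(x)) = (-4898 + (22 + 19*11))*((-860 - 478) - 9) = (-4898 + (22 + 209))*(-1338 - 9) = (-4898 + 231)*(-1347) = -4667*(-1347) = 6286449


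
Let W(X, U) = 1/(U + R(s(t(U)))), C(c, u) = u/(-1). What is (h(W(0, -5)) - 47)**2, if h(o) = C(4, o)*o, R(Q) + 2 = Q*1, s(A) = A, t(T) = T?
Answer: 45819361/20736 ≈ 2209.7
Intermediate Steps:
C(c, u) = -u (C(c, u) = u*(-1) = -u)
R(Q) = -2 + Q (R(Q) = -2 + Q*1 = -2 + Q)
W(X, U) = 1/(-2 + 2*U) (W(X, U) = 1/(U + (-2 + U)) = 1/(-2 + 2*U))
h(o) = -o**2 (h(o) = (-o)*o = -o**2)
(h(W(0, -5)) - 47)**2 = (-(1/(2*(-1 - 5)))**2 - 47)**2 = (-((1/2)/(-6))**2 - 47)**2 = (-((1/2)*(-1/6))**2 - 47)**2 = (-(-1/12)**2 - 47)**2 = (-1*1/144 - 47)**2 = (-1/144 - 47)**2 = (-6769/144)**2 = 45819361/20736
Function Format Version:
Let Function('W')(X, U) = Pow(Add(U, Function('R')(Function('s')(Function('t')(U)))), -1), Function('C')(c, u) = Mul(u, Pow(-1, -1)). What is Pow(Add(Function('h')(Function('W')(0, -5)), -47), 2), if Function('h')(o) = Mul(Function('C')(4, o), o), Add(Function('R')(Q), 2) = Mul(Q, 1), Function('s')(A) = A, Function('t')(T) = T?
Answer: Rational(45819361, 20736) ≈ 2209.7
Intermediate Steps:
Function('C')(c, u) = Mul(-1, u) (Function('C')(c, u) = Mul(u, -1) = Mul(-1, u))
Function('R')(Q) = Add(-2, Q) (Function('R')(Q) = Add(-2, Mul(Q, 1)) = Add(-2, Q))
Function('W')(X, U) = Pow(Add(-2, Mul(2, U)), -1) (Function('W')(X, U) = Pow(Add(U, Add(-2, U)), -1) = Pow(Add(-2, Mul(2, U)), -1))
Function('h')(o) = Mul(-1, Pow(o, 2)) (Function('h')(o) = Mul(Mul(-1, o), o) = Mul(-1, Pow(o, 2)))
Pow(Add(Function('h')(Function('W')(0, -5)), -47), 2) = Pow(Add(Mul(-1, Pow(Mul(Rational(1, 2), Pow(Add(-1, -5), -1)), 2)), -47), 2) = Pow(Add(Mul(-1, Pow(Mul(Rational(1, 2), Pow(-6, -1)), 2)), -47), 2) = Pow(Add(Mul(-1, Pow(Mul(Rational(1, 2), Rational(-1, 6)), 2)), -47), 2) = Pow(Add(Mul(-1, Pow(Rational(-1, 12), 2)), -47), 2) = Pow(Add(Mul(-1, Rational(1, 144)), -47), 2) = Pow(Add(Rational(-1, 144), -47), 2) = Pow(Rational(-6769, 144), 2) = Rational(45819361, 20736)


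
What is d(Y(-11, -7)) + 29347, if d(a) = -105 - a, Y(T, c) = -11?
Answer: 29253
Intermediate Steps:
d(Y(-11, -7)) + 29347 = (-105 - 1*(-11)) + 29347 = (-105 + 11) + 29347 = -94 + 29347 = 29253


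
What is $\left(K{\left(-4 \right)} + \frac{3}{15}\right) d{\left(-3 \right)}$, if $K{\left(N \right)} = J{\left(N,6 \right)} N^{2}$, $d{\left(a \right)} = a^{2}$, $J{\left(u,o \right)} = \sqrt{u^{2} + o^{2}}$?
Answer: $\frac{9}{5} + 288 \sqrt{13} \approx 1040.2$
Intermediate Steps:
$J{\left(u,o \right)} = \sqrt{o^{2} + u^{2}}$
$K{\left(N \right)} = N^{2} \sqrt{36 + N^{2}}$ ($K{\left(N \right)} = \sqrt{6^{2} + N^{2}} N^{2} = \sqrt{36 + N^{2}} N^{2} = N^{2} \sqrt{36 + N^{2}}$)
$\left(K{\left(-4 \right)} + \frac{3}{15}\right) d{\left(-3 \right)} = \left(\left(-4\right)^{2} \sqrt{36 + \left(-4\right)^{2}} + \frac{3}{15}\right) \left(-3\right)^{2} = \left(16 \sqrt{36 + 16} + 3 \cdot \frac{1}{15}\right) 9 = \left(16 \sqrt{52} + \frac{1}{5}\right) 9 = \left(16 \cdot 2 \sqrt{13} + \frac{1}{5}\right) 9 = \left(32 \sqrt{13} + \frac{1}{5}\right) 9 = \left(\frac{1}{5} + 32 \sqrt{13}\right) 9 = \frac{9}{5} + 288 \sqrt{13}$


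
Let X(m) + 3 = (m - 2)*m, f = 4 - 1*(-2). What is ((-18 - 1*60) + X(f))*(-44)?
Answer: 2508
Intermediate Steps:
f = 6 (f = 4 + 2 = 6)
X(m) = -3 + m*(-2 + m) (X(m) = -3 + (m - 2)*m = -3 + (-2 + m)*m = -3 + m*(-2 + m))
((-18 - 1*60) + X(f))*(-44) = ((-18 - 1*60) + (-3 + 6² - 2*6))*(-44) = ((-18 - 60) + (-3 + 36 - 12))*(-44) = (-78 + 21)*(-44) = -57*(-44) = 2508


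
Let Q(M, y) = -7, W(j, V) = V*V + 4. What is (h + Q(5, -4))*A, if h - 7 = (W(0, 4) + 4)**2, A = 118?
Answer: 67968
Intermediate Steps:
W(j, V) = 4 + V**2 (W(j, V) = V**2 + 4 = 4 + V**2)
h = 583 (h = 7 + ((4 + 4**2) + 4)**2 = 7 + ((4 + 16) + 4)**2 = 7 + (20 + 4)**2 = 7 + 24**2 = 7 + 576 = 583)
(h + Q(5, -4))*A = (583 - 7)*118 = 576*118 = 67968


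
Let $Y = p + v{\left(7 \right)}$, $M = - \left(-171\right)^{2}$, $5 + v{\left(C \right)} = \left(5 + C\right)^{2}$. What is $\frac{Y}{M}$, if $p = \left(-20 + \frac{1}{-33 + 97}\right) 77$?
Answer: $\frac{89587}{1871424} \approx 0.047871$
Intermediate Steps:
$v{\left(C \right)} = -5 + \left(5 + C\right)^{2}$
$p = - \frac{98483}{64}$ ($p = \left(-20 + \frac{1}{64}\right) 77 = \left(- \frac{1279}{64}\right) 77 = - \frac{98483}{64} \approx -1538.8$)
$M = -29241$ ($M = \left(-1\right) 29241 = -29241$)
$Y = - \frac{89587}{64}$ ($Y = - \frac{98483}{64} - \left(5 - \left(5 + 7\right)^{2}\right) = - \frac{98483}{64} - \left(5 - 12^{2}\right) = - \frac{98483}{64} + \left(-5 + 144\right) = - \frac{98483}{64} + 139 = - \frac{89587}{64} \approx -1399.8$)
$\frac{Y}{M} = - \frac{89587}{64 \left(-29241\right)} = \left(- \frac{89587}{64}\right) \left(- \frac{1}{29241}\right) = \frac{89587}{1871424}$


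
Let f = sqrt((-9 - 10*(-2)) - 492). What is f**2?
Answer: -481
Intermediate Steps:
f = I*sqrt(481) (f = sqrt((-9 + 20) - 492) = sqrt(11 - 492) = sqrt(-481) = I*sqrt(481) ≈ 21.932*I)
f**2 = (I*sqrt(481))**2 = -481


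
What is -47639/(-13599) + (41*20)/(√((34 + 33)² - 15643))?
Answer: 47639/13599 - 410*I*√66/429 ≈ 3.5031 - 7.7642*I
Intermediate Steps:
-47639/(-13599) + (41*20)/(√((34 + 33)² - 15643)) = -47639*(-1/13599) + 820/(√(67² - 15643)) = 47639/13599 + 820/(√(4489 - 15643)) = 47639/13599 + 820/(√(-11154)) = 47639/13599 + 820/((13*I*√66)) = 47639/13599 + 820*(-I*√66/858) = 47639/13599 - 410*I*√66/429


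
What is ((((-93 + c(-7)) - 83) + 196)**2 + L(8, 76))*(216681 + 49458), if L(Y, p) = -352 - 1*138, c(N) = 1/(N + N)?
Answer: -4843463661/196 ≈ -2.4712e+7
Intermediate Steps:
c(N) = 1/(2*N)
L(Y, p) = -490 (L(Y, p) = -352 - 138 = -490)
((((-93 + c(-7)) - 83) + 196)**2 + L(8, 76))*(216681 + 49458) = ((((-93 + (1/2)/(-7)) - 83) + 196)**2 - 490)*(216681 + 49458) = ((((-93 + (1/2)*(-1/7)) - 83) + 196)**2 - 490)*266139 = ((((-93 - 1/14) - 83) + 196)**2 - 490)*266139 = (((-1303/14 - 83) + 196)**2 - 490)*266139 = ((-2465/14 + 196)**2 - 490)*266139 = ((279/14)**2 - 490)*266139 = (77841/196 - 490)*266139 = -18199/196*266139 = -4843463661/196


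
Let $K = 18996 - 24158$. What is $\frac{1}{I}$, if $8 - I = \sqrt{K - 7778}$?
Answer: $\frac{2}{3251} + \frac{i \sqrt{3235}}{6502} \approx 0.0006152 + 0.0087476 i$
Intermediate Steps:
$K = -5162$ ($K = 18996 - 24158 = -5162$)
$I = 8 - 2 i \sqrt{3235}$ ($I = 8 - \sqrt{-5162 - 7778} = 8 - \sqrt{-12940} = 8 - 2 i \sqrt{3235} \approx 8.0 - 113.75 i$)
$\frac{1}{I} = \frac{1}{8 - 2 i \sqrt{3235}}$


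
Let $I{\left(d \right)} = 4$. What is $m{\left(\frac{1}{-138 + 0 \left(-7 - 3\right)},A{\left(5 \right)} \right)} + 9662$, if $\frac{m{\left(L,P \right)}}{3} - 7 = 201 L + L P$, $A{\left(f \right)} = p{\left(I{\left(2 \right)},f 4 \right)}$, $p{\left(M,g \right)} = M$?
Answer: $\frac{445213}{46} \approx 9678.5$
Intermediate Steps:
$A{\left(f \right)} = 4$
$m{\left(L,P \right)} = 21 + 603 L + 3 L P$ ($m{\left(L,P \right)} = 21 + 3 \left(201 L + L P\right) = 21 + \left(603 L + 3 L P\right) = 21 + 603 L + 3 L P$)
$m{\left(\frac{1}{-138 + 0 \left(-7 - 3\right)},A{\left(5 \right)} \right)} + 9662 = \left(21 + \frac{603}{-138 + 0 \left(-7 - 3\right)} + 3 \frac{1}{-138 + 0 \left(-7 - 3\right)} 4\right) + 9662 = \left(21 + \frac{603}{-138 + 0 \left(-10\right)} + 3 \frac{1}{-138 + 0 \left(-10\right)} 4\right) + 9662 = \left(21 + \frac{603}{-138 + 0} + 3 \frac{1}{-138 + 0} \cdot 4\right) + 9662 = \left(21 + \frac{603}{-138} + 3 \frac{1}{-138} \cdot 4\right) + 9662 = \left(21 + 603 \left(- \frac{1}{138}\right) + 3 \left(- \frac{1}{138}\right) 4\right) + 9662 = \left(21 - \frac{201}{46} - \frac{2}{23}\right) + 9662 = \frac{761}{46} + 9662 = \frac{445213}{46}$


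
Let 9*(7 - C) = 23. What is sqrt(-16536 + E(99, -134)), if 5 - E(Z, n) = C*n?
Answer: I*sqrt(143419)/3 ≈ 126.24*I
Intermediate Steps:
C = 40/9 (C = 7 - 1/9*23 = 7 - 23/9 = 40/9 ≈ 4.4444)
E(Z, n) = 5 - 40*n/9
sqrt(-16536 + E(99, -134)) = sqrt(-16536 + (5 - 40/9*(-134))) = sqrt(-16536 + (5 + 5360/9)) = sqrt(-16536 + 5405/9) = sqrt(-143419/9) = I*sqrt(143419)/3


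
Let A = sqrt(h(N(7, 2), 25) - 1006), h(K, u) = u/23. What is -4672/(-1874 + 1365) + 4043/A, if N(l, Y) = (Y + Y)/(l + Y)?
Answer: 4672/509 - 4043*I*sqrt(531599)/23113 ≈ 9.1788 - 127.54*I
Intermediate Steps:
N(l, Y) = 2*Y/(Y + l) (N(l, Y) = (2*Y)/(Y + l) = 2*Y/(Y + l))
h(K, u) = u/23 (h(K, u) = u*(1/23) = u/23)
A = I*sqrt(531599)/23 (A = sqrt((1/23)*25 - 1006) = sqrt(25/23 - 1006) = sqrt(-23113/23) = I*sqrt(531599)/23 ≈ 31.7*I)
-4672/(-1874 + 1365) + 4043/A = -4672/(-1874 + 1365) + 4043/((I*sqrt(531599)/23)) = -4672/(-509) + 4043*(-I*sqrt(531599)/23113) = -4672*(-1/509) - 4043*I*sqrt(531599)/23113 = 4672/509 - 4043*I*sqrt(531599)/23113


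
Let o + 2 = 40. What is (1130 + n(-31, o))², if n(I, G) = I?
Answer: 1207801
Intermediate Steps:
o = 38 (o = -2 + 40 = 38)
(1130 + n(-31, o))² = (1130 - 31)² = 1099² = 1207801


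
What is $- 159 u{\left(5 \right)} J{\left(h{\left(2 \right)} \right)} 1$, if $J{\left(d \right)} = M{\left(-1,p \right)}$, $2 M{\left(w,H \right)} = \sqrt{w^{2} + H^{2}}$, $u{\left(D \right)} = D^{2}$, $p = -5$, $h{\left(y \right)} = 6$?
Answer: $- \frac{3975 \sqrt{26}}{2} \approx -10134.0$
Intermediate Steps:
$M{\left(w,H \right)} = \frac{\sqrt{H^{2} + w^{2}}}{2}$ ($M{\left(w,H \right)} = \frac{\sqrt{w^{2} + H^{2}}}{2} = \frac{\sqrt{H^{2} + w^{2}}}{2}$)
$J{\left(d \right)} = \frac{\sqrt{26}}{2}$ ($J{\left(d \right)} = \frac{\sqrt{\left(-5\right)^{2} + \left(-1\right)^{2}}}{2} = \frac{\sqrt{25 + 1}}{2} = \frac{\sqrt{26}}{2}$)
$- 159 u{\left(5 \right)} J{\left(h{\left(2 \right)} \right)} 1 = - 159 \cdot 5^{2} \frac{\sqrt{26}}{2} \cdot 1 = - 159 \cdot 25 \frac{\sqrt{26}}{2} \cdot 1 = - 159 \frac{25 \sqrt{26}}{2} \cdot 1 = - 159 \frac{25 \sqrt{26}}{2} = - \frac{3975 \sqrt{26}}{2}$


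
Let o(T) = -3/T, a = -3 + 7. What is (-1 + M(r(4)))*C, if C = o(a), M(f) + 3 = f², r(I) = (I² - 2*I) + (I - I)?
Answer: -45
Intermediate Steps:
r(I) = I² - 2*I (r(I) = (I² - 2*I) + 0 = I² - 2*I)
a = 4
M(f) = -3 + f²
C = -¾ (C = -3/4 = -3*¼ = -¾ ≈ -0.75000)
(-1 + M(r(4)))*C = (-1 + (-3 + (4*(-2 + 4))²))*(-¾) = (-1 + (-3 + (4*2)²))*(-¾) = (-1 + (-3 + 8²))*(-¾) = (-1 + (-3 + 64))*(-¾) = (-1 + 61)*(-¾) = 60*(-¾) = -45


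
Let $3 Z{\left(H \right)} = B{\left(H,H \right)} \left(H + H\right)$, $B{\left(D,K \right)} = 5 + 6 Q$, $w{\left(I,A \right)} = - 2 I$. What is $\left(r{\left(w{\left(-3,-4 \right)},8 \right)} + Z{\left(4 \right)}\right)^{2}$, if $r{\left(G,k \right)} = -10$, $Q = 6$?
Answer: $\frac{88804}{9} \approx 9867.1$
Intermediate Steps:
$B{\left(D,K \right)} = 41$ ($B{\left(D,K \right)} = 5 + 6 \cdot 6 = 5 + 36 = 41$)
$Z{\left(H \right)} = \frac{82 H}{3}$ ($Z{\left(H \right)} = \frac{41 \left(H + H\right)}{3} = \frac{41 \cdot 2 H}{3} = \frac{82 H}{3}$)
$\left(r{\left(w{\left(-3,-4 \right)},8 \right)} + Z{\left(4 \right)}\right)^{2} = \left(-10 + \frac{82}{3} \cdot 4\right)^{2} = \left(-10 + \frac{328}{3}\right)^{2} = \left(\frac{298}{3}\right)^{2} = \frac{88804}{9}$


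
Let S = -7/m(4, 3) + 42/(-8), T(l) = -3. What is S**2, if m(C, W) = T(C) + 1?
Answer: 49/16 ≈ 3.0625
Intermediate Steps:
m(C, W) = -2 (m(C, W) = -3 + 1 = -2)
S = -7/4 (S = -7/(-2) + 42/(-8) = -7*(-1/2) + 42*(-1/8) = 7/2 - 21/4 = -7/4 ≈ -1.7500)
S**2 = (-7/4)**2 = 49/16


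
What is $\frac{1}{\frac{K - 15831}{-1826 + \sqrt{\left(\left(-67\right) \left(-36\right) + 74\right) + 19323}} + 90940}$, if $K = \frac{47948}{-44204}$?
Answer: $\frac{9197956549607383837}{836542443267190898507116} - \frac{120842939173 \sqrt{21809}}{209135610816797724626779} \approx 1.0995 \cdot 10^{-5}$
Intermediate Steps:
$K = - \frac{11987}{11051}$ ($K = 47948 \left(- \frac{1}{44204}\right) = - \frac{11987}{11051} \approx -1.0847$)
$\frac{1}{\frac{K - 15831}{-1826 + \sqrt{\left(\left(-67\right) \left(-36\right) + 74\right) + 19323}} + 90940} = \frac{1}{\frac{- \frac{11987}{11051} - 15831}{-1826 + \sqrt{\left(\left(-67\right) \left(-36\right) + 74\right) + 19323}} + 90940} = \frac{1}{- \frac{174960368}{11051 \left(-1826 + \sqrt{\left(2412 + 74\right) + 19323}\right)} + 90940} = \frac{1}{- \frac{174960368}{11051 \left(-1826 + \sqrt{2486 + 19323}\right)} + 90940} = \frac{1}{- \frac{174960368}{11051 \left(-1826 + \sqrt{21809}\right)} + 90940} = \frac{1}{90940 - \frac{174960368}{11051 \left(-1826 + \sqrt{21809}\right)}}$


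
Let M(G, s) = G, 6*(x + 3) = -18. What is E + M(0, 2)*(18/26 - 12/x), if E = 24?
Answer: 24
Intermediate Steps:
x = -6 (x = -3 + (1/6)*(-18) = -3 - 3 = -6)
E + M(0, 2)*(18/26 - 12/x) = 24 + 0*(18/26 - 12/(-6)) = 24 + 0*(18*(1/26) - 12*(-1/6)) = 24 + 0*(9/13 + 2) = 24 + 0*(35/13) = 24 + 0 = 24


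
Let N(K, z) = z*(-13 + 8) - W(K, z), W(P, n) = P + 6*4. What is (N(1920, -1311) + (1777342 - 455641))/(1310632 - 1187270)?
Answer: 663156/61681 ≈ 10.751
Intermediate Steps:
W(P, n) = 24 + P (W(P, n) = P + 24 = 24 + P)
N(K, z) = -24 - K - 5*z (N(K, z) = z*(-13 + 8) - (24 + K) = z*(-5) + (-24 - K) = -5*z + (-24 - K) = -24 - K - 5*z)
(N(1920, -1311) + (1777342 - 455641))/(1310632 - 1187270) = ((-24 - 1*1920 - 5*(-1311)) + (1777342 - 455641))/(1310632 - 1187270) = ((-24 - 1920 + 6555) + 1321701)/123362 = (4611 + 1321701)*(1/123362) = 1326312*(1/123362) = 663156/61681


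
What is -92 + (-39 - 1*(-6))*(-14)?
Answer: 370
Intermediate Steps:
-92 + (-39 - 1*(-6))*(-14) = -92 + (-39 + 6)*(-14) = -92 - 33*(-14) = -92 + 462 = 370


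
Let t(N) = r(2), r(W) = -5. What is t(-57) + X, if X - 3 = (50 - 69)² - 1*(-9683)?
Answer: 10042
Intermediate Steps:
t(N) = -5
X = 10047 (X = 3 + ((50 - 69)² - 1*(-9683)) = 3 + ((-19)² + 9683) = 3 + (361 + 9683) = 3 + 10044 = 10047)
t(-57) + X = -5 + 10047 = 10042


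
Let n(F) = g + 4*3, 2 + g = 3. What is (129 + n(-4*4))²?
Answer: 20164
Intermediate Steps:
g = 1 (g = -2 + 3 = 1)
n(F) = 13 (n(F) = 1 + 4*3 = 1 + 12 = 13)
(129 + n(-4*4))² = (129 + 13)² = 142² = 20164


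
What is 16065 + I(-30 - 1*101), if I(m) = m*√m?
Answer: 16065 - 131*I*√131 ≈ 16065.0 - 1499.4*I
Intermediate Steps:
I(m) = m^(3/2)
16065 + I(-30 - 1*101) = 16065 + (-30 - 1*101)^(3/2) = 16065 + (-30 - 101)^(3/2) = 16065 + (-131)^(3/2) = 16065 - 131*I*√131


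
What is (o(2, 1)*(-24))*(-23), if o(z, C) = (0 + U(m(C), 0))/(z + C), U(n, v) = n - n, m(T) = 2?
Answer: 0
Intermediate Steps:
U(n, v) = 0
o(z, C) = 0 (o(z, C) = (0 + 0)/(z + C) = 0/(C + z) = 0)
(o(2, 1)*(-24))*(-23) = (0*(-24))*(-23) = 0*(-23) = 0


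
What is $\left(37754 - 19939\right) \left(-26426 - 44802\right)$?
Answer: $-1268926820$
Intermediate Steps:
$\left(37754 - 19939\right) \left(-26426 - 44802\right) = 17815 \left(-71228\right) = -1268926820$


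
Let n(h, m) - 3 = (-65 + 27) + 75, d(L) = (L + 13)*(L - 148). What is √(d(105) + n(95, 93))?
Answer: I*√5034 ≈ 70.951*I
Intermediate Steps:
d(L) = (-148 + L)*(13 + L) (d(L) = (13 + L)*(-148 + L) = (-148 + L)*(13 + L))
n(h, m) = 40 (n(h, m) = 3 + ((-65 + 27) + 75) = 3 + (-38 + 75) = 3 + 37 = 40)
√(d(105) + n(95, 93)) = √((-1924 + 105² - 135*105) + 40) = √((-1924 + 11025 - 14175) + 40) = √(-5074 + 40) = √(-5034) = I*√5034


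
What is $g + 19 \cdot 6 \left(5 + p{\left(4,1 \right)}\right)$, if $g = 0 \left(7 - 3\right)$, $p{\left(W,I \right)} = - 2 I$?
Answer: $342$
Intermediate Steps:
$g = 0$ ($g = 0 \cdot 4 = 0$)
$g + 19 \cdot 6 \left(5 + p{\left(4,1 \right)}\right) = 0 + 19 \cdot 6 \left(5 - 2\right) = 0 + 19 \cdot 6 \cdot 3 = 0 + 19 \cdot 18 = 0 + 342 = 342$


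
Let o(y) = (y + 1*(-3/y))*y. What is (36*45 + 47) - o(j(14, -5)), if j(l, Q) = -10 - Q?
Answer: 1645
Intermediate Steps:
o(y) = y*(y - 3/y) (o(y) = (y - 3/y)*y = y*(y - 3/y))
(36*45 + 47) - o(j(14, -5)) = (36*45 + 47) - (-3 + (-10 - 1*(-5))**2) = (1620 + 47) - (-3 + (-10 + 5)**2) = 1667 - (-3 + (-5)**2) = 1667 - (-3 + 25) = 1667 - 1*22 = 1667 - 22 = 1645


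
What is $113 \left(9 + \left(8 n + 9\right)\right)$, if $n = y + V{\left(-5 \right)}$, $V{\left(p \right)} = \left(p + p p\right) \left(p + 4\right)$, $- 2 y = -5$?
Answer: $-13786$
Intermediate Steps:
$y = \frac{5}{2}$ ($y = \left(- \frac{1}{2}\right) \left(-5\right) = \frac{5}{2} \approx 2.5$)
$V{\left(p \right)} = \left(4 + p\right) \left(p + p^{2}\right)$ ($V{\left(p \right)} = \left(p + p^{2}\right) \left(4 + p\right) = \left(4 + p\right) \left(p + p^{2}\right)$)
$n = - \frac{35}{2}$ ($n = \frac{5}{2} - 5 \left(4 + \left(-5\right)^{2} + 5 \left(-5\right)\right) = \frac{5}{2} - 5 \left(4 + 25 - 25\right) = \frac{5}{2} - 20 = - \frac{35}{2} \approx -17.5$)
$113 \left(9 + \left(8 n + 9\right)\right) = 113 \left(9 + \left(8 \left(- \frac{35}{2}\right) + 9\right)\right) = 113 \left(9 + \left(-140 + 9\right)\right) = 113 \left(9 - 131\right) = 113 \left(-122\right) = -13786$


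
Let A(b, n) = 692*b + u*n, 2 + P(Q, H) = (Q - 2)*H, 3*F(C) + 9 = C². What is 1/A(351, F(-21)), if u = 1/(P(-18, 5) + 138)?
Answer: 1/242896 ≈ 4.1170e-6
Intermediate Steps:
F(C) = -3 + C²/3
P(Q, H) = -2 + H*(-2 + Q) (P(Q, H) = -2 + (Q - 2)*H = -2 + (-2 + Q)*H = -2 + H*(-2 + Q))
u = 1/36 (u = 1/((-2 - 2*5 + 5*(-18)) + 138) = 1/((-2 - 10 - 90) + 138) = 1/(-102 + 138) = 1/36 ≈ 0.027778)
A(b, n) = 692*b + n/36
1/A(351, F(-21)) = 1/(692*351 + (-3 + (⅓)*(-21)²)/36) = 1/(242892 + (-3 + (⅓)*441)/36) = 1/(242892 + (-3 + 147)/36) = 1/(242892 + (1/36)*144) = 1/(242892 + 4) = 1/242896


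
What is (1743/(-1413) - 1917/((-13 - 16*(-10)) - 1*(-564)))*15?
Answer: -731110/12403 ≈ -58.946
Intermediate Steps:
(1743/(-1413) - 1917/((-13 - 16*(-10)) - 1*(-564)))*15 = (1743*(-1/1413) - 1917/((-13 + 160) + 564))*15 = (-581/471 - 1917/(147 + 564))*15 = (-581/471 - 1917/711)*15 = (-581/471 - 1917*1/711)*15 = (-581/471 - 213/79)*15 = -146222/37209*15 = -731110/12403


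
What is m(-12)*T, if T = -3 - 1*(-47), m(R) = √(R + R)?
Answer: 88*I*√6 ≈ 215.56*I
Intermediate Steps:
m(R) = √2*√R (m(R) = √(2*R) = √2*√R)
T = 44 (T = -3 + 47 = 44)
m(-12)*T = (√2*√(-12))*44 = (√2*(2*I*√3))*44 = (2*I*√6)*44 = 88*I*√6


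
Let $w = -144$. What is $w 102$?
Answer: $-14688$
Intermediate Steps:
$w 102 = \left(-144\right) 102 = -14688$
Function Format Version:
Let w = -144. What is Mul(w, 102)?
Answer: -14688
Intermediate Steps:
Mul(w, 102) = Mul(-144, 102) = -14688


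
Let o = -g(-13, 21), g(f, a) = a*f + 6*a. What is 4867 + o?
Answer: 5014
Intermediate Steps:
g(f, a) = 6*a + a*f
o = 147 (o = -21*(6 - 13) = -21*(-7) = -1*(-147) = 147)
4867 + o = 4867 + 147 = 5014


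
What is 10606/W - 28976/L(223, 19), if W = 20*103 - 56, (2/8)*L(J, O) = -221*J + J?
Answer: 66855917/12289530 ≈ 5.4401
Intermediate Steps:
L(J, O) = -880*J (L(J, O) = 4*(-221*J + J) = 4*(-220*J) = -880*J)
W = 2004 (W = 2060 - 56 = 2004)
10606/W - 28976/L(223, 19) = 10606/2004 - 28976/((-880*223)) = 10606*(1/2004) - 28976/(-196240) = 5303/1002 - 28976*(-1/196240) = 5303/1002 + 1811/12265 = 66855917/12289530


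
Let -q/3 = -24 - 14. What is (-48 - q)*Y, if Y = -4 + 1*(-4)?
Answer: 1296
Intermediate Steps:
Y = -8 (Y = -4 - 4 = -8)
q = 114 (q = -3*(-24 - 14) = -3*(-38) = 114)
(-48 - q)*Y = (-48 - 1*114)*(-8) = (-48 - 114)*(-8) = -162*(-8) = 1296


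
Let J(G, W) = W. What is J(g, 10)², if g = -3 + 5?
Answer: 100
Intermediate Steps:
g = 2
J(g, 10)² = 10² = 100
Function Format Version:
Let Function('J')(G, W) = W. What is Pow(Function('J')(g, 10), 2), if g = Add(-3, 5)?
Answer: 100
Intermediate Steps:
g = 2
Pow(Function('J')(g, 10), 2) = Pow(10, 2) = 100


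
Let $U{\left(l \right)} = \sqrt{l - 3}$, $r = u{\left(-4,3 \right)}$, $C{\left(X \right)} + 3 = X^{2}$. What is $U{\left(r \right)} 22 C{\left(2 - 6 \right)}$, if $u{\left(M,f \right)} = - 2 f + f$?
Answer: $286 i \sqrt{6} \approx 700.55 i$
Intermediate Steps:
$u{\left(M,f \right)} = - f$
$C{\left(X \right)} = -3 + X^{2}$
$r = -3$ ($r = \left(-1\right) 3 = -3$)
$U{\left(l \right)} = \sqrt{-3 + l}$
$U{\left(r \right)} 22 C{\left(2 - 6 \right)} = \sqrt{-3 - 3} \cdot 22 \left(-3 + \left(2 - 6\right)^{2}\right) = \sqrt{-6} \cdot 22 \left(-3 + \left(2 - 6\right)^{2}\right) = i \sqrt{6} \cdot 22 \left(-3 + \left(-4\right)^{2}\right) = 22 i \sqrt{6} \left(-3 + 16\right) = 22 i \sqrt{6} \cdot 13 = 286 i \sqrt{6}$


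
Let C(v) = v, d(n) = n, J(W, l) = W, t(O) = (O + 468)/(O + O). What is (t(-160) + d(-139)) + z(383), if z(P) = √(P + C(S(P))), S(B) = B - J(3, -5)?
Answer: -11197/80 + √763 ≈ -112.34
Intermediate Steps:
t(O) = (468 + O)/(2*O) (t(O) = (468 + O)/((2*O)) = (468 + O)*(1/(2*O)) = (468 + O)/(2*O))
S(B) = -3 + B (S(B) = B - 1*3 = B - 3 = -3 + B)
z(P) = √(-3 + 2*P) (z(P) = √(P + (-3 + P)) = √(-3 + 2*P))
(t(-160) + d(-139)) + z(383) = ((½)*(468 - 160)/(-160) - 139) + √(-3 + 2*383) = ((½)*(-1/160)*308 - 139) + √(-3 + 766) = (-77/80 - 139) + √763 = -11197/80 + √763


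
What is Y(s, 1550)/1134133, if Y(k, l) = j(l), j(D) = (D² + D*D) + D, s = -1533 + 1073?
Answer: 686650/162019 ≈ 4.2381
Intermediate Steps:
s = -460
j(D) = D + 2*D² (j(D) = (D² + D²) + D = 2*D² + D = D + 2*D²)
Y(k, l) = l*(1 + 2*l)
Y(s, 1550)/1134133 = (1550*(1 + 2*1550))/1134133 = (1550*(1 + 3100))*(1/1134133) = (1550*3101)*(1/1134133) = 4806550*(1/1134133) = 686650/162019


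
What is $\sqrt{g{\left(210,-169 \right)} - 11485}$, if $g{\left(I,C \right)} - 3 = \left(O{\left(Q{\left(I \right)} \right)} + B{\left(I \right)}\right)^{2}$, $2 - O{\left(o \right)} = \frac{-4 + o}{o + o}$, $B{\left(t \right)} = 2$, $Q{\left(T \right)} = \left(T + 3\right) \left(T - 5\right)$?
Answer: $\frac{i \sqrt{87474377405519}}{87330} \approx 107.1 i$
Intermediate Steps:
$Q{\left(T \right)} = \left(-5 + T\right) \left(3 + T\right)$ ($Q{\left(T \right)} = \left(3 + T\right) \left(-5 + T\right) = \left(-5 + T\right) \left(3 + T\right)$)
$O{\left(o \right)} = 2 - \frac{-4 + o}{2 o}$ ($O{\left(o \right)} = 2 - \frac{-4 + o}{o + o} = 2 - \frac{-4 + o}{2 o}$)
$g{\left(I,C \right)} = 3 + \left(\frac{7}{2} + \frac{2}{-15 + I^{2} - 2 I}\right)^{2}$ ($g{\left(I,C \right)} = 3 + \left(\left(\frac{3}{2} + \frac{2}{-15 + I^{2} - 2 I}\right) + 2\right)^{2} = 3 + \left(\frac{7}{2} + \frac{2}{-15 + I^{2} - 2 I}\right)^{2}$)
$\sqrt{g{\left(210,-169 \right)} - 11485} = \sqrt{\left(3 + \frac{\left(101 - 7 \cdot 210^{2} + 14 \cdot 210\right)^{2}}{4 \left(15 - 210^{2} + 2 \cdot 210\right)^{2}}\right) - 11485} = \sqrt{\left(3 + \frac{\left(101 - 308700 + 2940\right)^{2}}{4 \left(15 - 44100 + 420\right)^{2}}\right) - 11485} = \sqrt{\left(3 + \frac{\left(-305659\right)^{2}}{4 \cdot 1906632225}\right) - 11485} = \sqrt{\left(3 + \frac{1}{4} \cdot \frac{1}{1906632225} \cdot 93427424281\right) - 11485} = \sqrt{\left(3 + \frac{93427424281}{7626528900}\right) - 11485} = \sqrt{\frac{116307010981}{7626528900} - 11485} = \sqrt{- \frac{87474377405519}{7626528900}} = \frac{i \sqrt{87474377405519}}{87330}$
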